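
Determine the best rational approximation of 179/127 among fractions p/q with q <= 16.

17/12

Expand x = 179/127 as a continued fraction with the Euclidean algorithm:
  179 = 1*127 + 52, so a_0 = 1.
  127 = 2*52 + 23, so a_1 = 2.
  52 = 2*23 + 6, so a_2 = 2.
  23 = 3*6 + 5, so a_3 = 3.
  6 = 1*5 + 1, so a_4 = 1.
  5 = 5*1 + 0, so a_5 = 5.
so x = [1; 2, 2, 3, 1, 5].
Convergents (p_i = a_i*p_{i-1} + p_{i-2}, q_i = a_i*q_{i-1} + q_{i-2} with p_{-2}=0, p_{-1}=1, q_{-2}=1, q_{-1}=0), until the denominator exceeds 16:
  i=0: a_0=1, p_0 = 1*1 + 0 = 1, q_0 = 1*0 + 1 = 1.
  i=1: a_1=2, p_1 = 2*1 + 1 = 3, q_1 = 2*1 + 0 = 2.
  i=2: a_2=2, p_2 = 2*3 + 1 = 7, q_2 = 2*2 + 1 = 5.
  i=3: a_3=3, p_3 = 3*7 + 3 = 24, q_3 = 3*5 + 2 = 17.
q_3 = 17 > 16, so the last convergent with denominator <= 16 is p_2/q_2 = 7/5.
The closest fraction with denominator <= 16 is either p_2/q_2 or the intermediate fraction (k*p_2 + p_1)/(k*q_2 + q_1) with the largest k >= 1 whose denominator stays <= 16; these approach x as k grows, and every other convergent or intermediate fraction in range is farther away.
Largest k: floor((16 - q_1)/q_2) = floor((16 - 2)/5) = 2.
That gives (2*7 + 3)/(2*5 + 2) = 17/12.
Compare the errors: |x - 7/5| = |179*5 - 7*127|/(127*5) = 6/635, and |x - 17/12| = |179*12 - 17*127|/(127*12) = 11/1524.
Cross-multiplying, 11*635 = 6985 < 9144 = 6*1524, so 11/1524 is smaller: the intermediate fraction 17/12 is closer to x than 7/5.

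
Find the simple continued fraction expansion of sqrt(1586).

Write x_i = (sqrt(1586) + m_i)/d_i with (m_0, d_0) = (0, 1). a_0 = floor(sqrt(1586)) = 39, since 39^2 = 1521 <= 1586 < 1600 = 40^2.
Iterate m_{i+1} = d_i*a_i - m_i, d_{i+1} = (1586 - m_{i+1}^2)/d_i, a_{i+1} = floor((a_0 + m_{i+1})/d_{i+1}):
  m_1 = 1*39 - 0 = 39, d_1 = (1586 - 39^2)/1 = 65/1 = 65, a_1 = floor((39 + 39)/65) = 1.
  m_2 = 65*1 - 39 = 26, d_2 = (1586 - 26^2)/65 = 910/65 = 14, a_2 = floor((39 + 26)/14) = 4.
  m_3 = 14*4 - 26 = 30, d_3 = (1586 - 30^2)/14 = 686/14 = 49, a_3 = floor((39 + 30)/49) = 1.
  m_4 = 49*1 - 30 = 19, d_4 = (1586 - 19^2)/49 = 1225/49 = 25, a_4 = floor((39 + 19)/25) = 2.
  m_5 = 25*2 - 19 = 31, d_5 = (1586 - 31^2)/25 = 625/25 = 25, a_5 = floor((39 + 31)/25) = 2.
  m_6 = 25*2 - 31 = 19, d_6 = (1586 - 19^2)/25 = 1225/25 = 49, a_6 = floor((39 + 19)/49) = 1.
  m_7 = 49*1 - 19 = 30, d_7 = (1586 - 30^2)/49 = 686/49 = 14, a_7 = floor((39 + 30)/14) = 4.
  m_8 = 14*4 - 30 = 26, d_8 = (1586 - 26^2)/14 = 910/14 = 65, a_8 = floor((39 + 26)/65) = 1.
  m_9 = 65*1 - 26 = 39, d_9 = (1586 - 39^2)/65 = 65/65 = 1, a_9 = floor((39 + 39)/1) = 78.
  m_10 = 1*78 - 39 = 39, d_10 = (1586 - 39^2)/1 = 65/1 = 65: (m_10, d_10) = (m_1, d_1) = (39, 65), so from here the quotients repeat a_1, ..., a_9; the period length is 9.
Hence the expansion of sqrt(1586) is a_0 = 39 followed by the repeating block 1, 4, 1, 2, 2, 1, 4, 1, 78 (period 9).

[39; (1, 4, 1, 2, 2, 1, 4, 1, 78)]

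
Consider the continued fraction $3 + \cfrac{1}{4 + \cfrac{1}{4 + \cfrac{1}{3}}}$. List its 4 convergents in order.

3/1, 13/4, 55/17, 178/55

Using the convergent recurrence p_i = a_i*p_{i-1} + p_{i-2}, q_i = a_i*q_{i-1} + q_{i-2} with p_{-2}=0, p_{-1}=1, q_{-2}=1, q_{-1}=0:
  i=0: a_0=3, p_0 = 3*1 + 0 = 3, q_0 = 3*0 + 1 = 1.
  i=1: a_1=4, p_1 = 4*3 + 1 = 13, q_1 = 4*1 + 0 = 4.
  i=2: a_2=4, p_2 = 4*13 + 3 = 55, q_2 = 4*4 + 1 = 17.
  i=3: a_3=3, p_3 = 3*55 + 13 = 178, q_3 = 3*17 + 4 = 55.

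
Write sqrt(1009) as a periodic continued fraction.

[31; (1, 3, 3, 1, 62)]

Write x_i = (sqrt(1009) + m_i)/d_i with (m_0, d_0) = (0, 1). a_0 = floor(sqrt(1009)) = 31, since 31^2 = 961 <= 1009 < 1024 = 32^2.
Iterate m_{i+1} = d_i*a_i - m_i, d_{i+1} = (1009 - m_{i+1}^2)/d_i, a_{i+1} = floor((a_0 + m_{i+1})/d_{i+1}):
  m_1 = 1*31 - 0 = 31, d_1 = (1009 - 31^2)/1 = 48/1 = 48, a_1 = floor((31 + 31)/48) = 1.
  m_2 = 48*1 - 31 = 17, d_2 = (1009 - 17^2)/48 = 720/48 = 15, a_2 = floor((31 + 17)/15) = 3.
  m_3 = 15*3 - 17 = 28, d_3 = (1009 - 28^2)/15 = 225/15 = 15, a_3 = floor((31 + 28)/15) = 3.
  m_4 = 15*3 - 28 = 17, d_4 = (1009 - 17^2)/15 = 720/15 = 48, a_4 = floor((31 + 17)/48) = 1.
  m_5 = 48*1 - 17 = 31, d_5 = (1009 - 31^2)/48 = 48/48 = 1, a_5 = floor((31 + 31)/1) = 62.
  m_6 = 1*62 - 31 = 31, d_6 = (1009 - 31^2)/1 = 48/1 = 48: (m_6, d_6) = (m_1, d_1) = (31, 48), so from here the quotients repeat a_1, ..., a_5; the period length is 5.
Hence the expansion of sqrt(1009) is a_0 = 31 followed by the repeating block 1, 3, 3, 1, 62 (period 5).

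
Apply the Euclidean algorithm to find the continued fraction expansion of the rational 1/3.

Run the Euclidean algorithm on 1 and 3; the successive quotients are the partial quotients a_0, a_1, ... (each step inverts the fractional part left over by the previous one):
  1 = 0*3 + 1, so a_0 = 0.
  3 = 3*1 + 0, so a_1 = 3.
The remainder reaches 0 after 2 divisions, so the expansion has 2 partial quotients, read off in order.

[0; 3]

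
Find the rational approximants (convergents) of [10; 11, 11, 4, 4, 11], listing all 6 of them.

10/1, 111/11, 1231/122, 5035/499, 21371/2118, 240116/23797

Using the convergent recurrence p_i = a_i*p_{i-1} + p_{i-2}, q_i = a_i*q_{i-1} + q_{i-2} with p_{-2}=0, p_{-1}=1, q_{-2}=1, q_{-1}=0:
  i=0: a_0=10, p_0 = 10*1 + 0 = 10, q_0 = 10*0 + 1 = 1.
  i=1: a_1=11, p_1 = 11*10 + 1 = 111, q_1 = 11*1 + 0 = 11.
  i=2: a_2=11, p_2 = 11*111 + 10 = 1231, q_2 = 11*11 + 1 = 122.
  i=3: a_3=4, p_3 = 4*1231 + 111 = 5035, q_3 = 4*122 + 11 = 499.
  i=4: a_4=4, p_4 = 4*5035 + 1231 = 21371, q_4 = 4*499 + 122 = 2118.
  i=5: a_5=11, p_5 = 11*21371 + 5035 = 240116, q_5 = 11*2118 + 499 = 23797.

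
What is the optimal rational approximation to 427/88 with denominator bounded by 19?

Expand x = 427/88 as a continued fraction with the Euclidean algorithm:
  427 = 4*88 + 75, so a_0 = 4.
  88 = 1*75 + 13, so a_1 = 1.
  75 = 5*13 + 10, so a_2 = 5.
  13 = 1*10 + 3, so a_3 = 1.
  10 = 3*3 + 1, so a_4 = 3.
  3 = 3*1 + 0, so a_5 = 3.
so x = [4; 1, 5, 1, 3, 3].
Convergents (p_i = a_i*p_{i-1} + p_{i-2}, q_i = a_i*q_{i-1} + q_{i-2} with p_{-2}=0, p_{-1}=1, q_{-2}=1, q_{-1}=0), until the denominator exceeds 19:
  i=0: a_0=4, p_0 = 4*1 + 0 = 4, q_0 = 4*0 + 1 = 1.
  i=1: a_1=1, p_1 = 1*4 + 1 = 5, q_1 = 1*1 + 0 = 1.
  i=2: a_2=5, p_2 = 5*5 + 4 = 29, q_2 = 5*1 + 1 = 6.
  i=3: a_3=1, p_3 = 1*29 + 5 = 34, q_3 = 1*6 + 1 = 7.
  i=4: a_4=3, p_4 = 3*34 + 29 = 131, q_4 = 3*7 + 6 = 27.
q_4 = 27 > 19, so the last convergent with denominator <= 19 is p_3/q_3 = 34/7.
The closest fraction with denominator <= 19 is either p_3/q_3 or the intermediate fraction (k*p_3 + p_2)/(k*q_3 + q_2) with the largest k >= 1 whose denominator stays <= 19; these approach x as k grows, and every other convergent or intermediate fraction in range is farther away.
Largest k: floor((19 - q_2)/q_3) = floor((19 - 6)/7) = 1.
That gives (1*34 + 29)/(1*7 + 6) = 63/13.
Compare the errors: |x - 34/7| = |427*7 - 34*88|/(88*7) = 3/616, and |x - 63/13| = |427*13 - 63*88|/(88*13) = 7/1144.
Cross-multiplying, 3*1144 = 3432 < 4312 = 7*616, so 3/616 is smaller: the convergent 34/7 is closer to x than 63/13.

34/7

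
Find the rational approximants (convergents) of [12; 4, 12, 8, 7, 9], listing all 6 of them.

Using the convergent recurrence p_i = a_i*p_{i-1} + p_{i-2}, q_i = a_i*q_{i-1} + q_{i-2} with p_{-2}=0, p_{-1}=1, q_{-2}=1, q_{-1}=0:
  i=0: a_0=12, p_0 = 12*1 + 0 = 12, q_0 = 12*0 + 1 = 1.
  i=1: a_1=4, p_1 = 4*12 + 1 = 49, q_1 = 4*1 + 0 = 4.
  i=2: a_2=12, p_2 = 12*49 + 12 = 600, q_2 = 12*4 + 1 = 49.
  i=3: a_3=8, p_3 = 8*600 + 49 = 4849, q_3 = 8*49 + 4 = 396.
  i=4: a_4=7, p_4 = 7*4849 + 600 = 34543, q_4 = 7*396 + 49 = 2821.
  i=5: a_5=9, p_5 = 9*34543 + 4849 = 315736, q_5 = 9*2821 + 396 = 25785.

12/1, 49/4, 600/49, 4849/396, 34543/2821, 315736/25785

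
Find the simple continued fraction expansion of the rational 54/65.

Run the Euclidean algorithm on 54 and 65; the successive quotients are the partial quotients a_0, a_1, ... (each step inverts the fractional part left over by the previous one):
  54 = 0*65 + 54, so a_0 = 0.
  65 = 1*54 + 11, so a_1 = 1.
  54 = 4*11 + 10, so a_2 = 4.
  11 = 1*10 + 1, so a_3 = 1.
  10 = 10*1 + 0, so a_4 = 10.
The remainder reaches 0 after 5 divisions, so the expansion has 5 partial quotients, read off in order.

[0; 1, 4, 1, 10]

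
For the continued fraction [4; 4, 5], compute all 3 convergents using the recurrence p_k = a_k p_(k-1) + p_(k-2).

Using the convergent recurrence p_i = a_i*p_{i-1} + p_{i-2}, q_i = a_i*q_{i-1} + q_{i-2} with p_{-2}=0, p_{-1}=1, q_{-2}=1, q_{-1}=0:
  i=0: a_0=4, p_0 = 4*1 + 0 = 4, q_0 = 4*0 + 1 = 1.
  i=1: a_1=4, p_1 = 4*4 + 1 = 17, q_1 = 4*1 + 0 = 4.
  i=2: a_2=5, p_2 = 5*17 + 4 = 89, q_2 = 5*4 + 1 = 21.

4/1, 17/4, 89/21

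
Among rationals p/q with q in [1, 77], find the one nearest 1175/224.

299/57

Expand x = 1175/224 as a continued fraction with the Euclidean algorithm:
  1175 = 5*224 + 55, so a_0 = 5.
  224 = 4*55 + 4, so a_1 = 4.
  55 = 13*4 + 3, so a_2 = 13.
  4 = 1*3 + 1, so a_3 = 1.
  3 = 3*1 + 0, so a_4 = 3.
so x = [5; 4, 13, 1, 3].
Convergents (p_i = a_i*p_{i-1} + p_{i-2}, q_i = a_i*q_{i-1} + q_{i-2} with p_{-2}=0, p_{-1}=1, q_{-2}=1, q_{-1}=0), until the denominator exceeds 77:
  i=0: a_0=5, p_0 = 5*1 + 0 = 5, q_0 = 5*0 + 1 = 1.
  i=1: a_1=4, p_1 = 4*5 + 1 = 21, q_1 = 4*1 + 0 = 4.
  i=2: a_2=13, p_2 = 13*21 + 5 = 278, q_2 = 13*4 + 1 = 53.
  i=3: a_3=1, p_3 = 1*278 + 21 = 299, q_3 = 1*53 + 4 = 57.
  i=4: a_4=3, p_4 = 3*299 + 278 = 1175, q_4 = 3*57 + 53 = 224.
q_4 = 224 > 77, so the last convergent with denominator <= 77 is p_3/q_3 = 299/57.
The closest fraction with denominator <= 77 is either p_3/q_3 or the intermediate fraction (k*p_3 + p_2)/(k*q_3 + q_2) with the largest k >= 1 whose denominator stays <= 77; these approach x as k grows, and every other convergent or intermediate fraction in range is farther away.
Largest k: floor((77 - q_2)/q_3) = floor((77 - 53)/57) = 0.
Since k = 0, no intermediate fraction beyond p_3/q_3 has denominator <= 77, so the convergent 299/57 is the closest (its error is |1175*57 - 299*224|/(224*57) = 1/12768).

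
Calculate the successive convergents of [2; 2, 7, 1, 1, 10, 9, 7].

2/1, 5/2, 37/15, 42/17, 79/32, 832/337, 7567/3065, 53801/21792

Using the convergent recurrence p_i = a_i*p_{i-1} + p_{i-2}, q_i = a_i*q_{i-1} + q_{i-2} with p_{-2}=0, p_{-1}=1, q_{-2}=1, q_{-1}=0:
  i=0: a_0=2, p_0 = 2*1 + 0 = 2, q_0 = 2*0 + 1 = 1.
  i=1: a_1=2, p_1 = 2*2 + 1 = 5, q_1 = 2*1 + 0 = 2.
  i=2: a_2=7, p_2 = 7*5 + 2 = 37, q_2 = 7*2 + 1 = 15.
  i=3: a_3=1, p_3 = 1*37 + 5 = 42, q_3 = 1*15 + 2 = 17.
  i=4: a_4=1, p_4 = 1*42 + 37 = 79, q_4 = 1*17 + 15 = 32.
  i=5: a_5=10, p_5 = 10*79 + 42 = 832, q_5 = 10*32 + 17 = 337.
  i=6: a_6=9, p_6 = 9*832 + 79 = 7567, q_6 = 9*337 + 32 = 3065.
  i=7: a_7=7, p_7 = 7*7567 + 832 = 53801, q_7 = 7*3065 + 337 = 21792.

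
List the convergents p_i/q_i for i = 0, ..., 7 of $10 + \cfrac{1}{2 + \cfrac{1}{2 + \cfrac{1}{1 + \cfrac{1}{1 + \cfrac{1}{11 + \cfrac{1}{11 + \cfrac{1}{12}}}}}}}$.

Using the convergent recurrence p_i = a_i*p_{i-1} + p_{i-2}, q_i = a_i*q_{i-1} + q_{i-2} with p_{-2}=0, p_{-1}=1, q_{-2}=1, q_{-1}=0:
  i=0: a_0=10, p_0 = 10*1 + 0 = 10, q_0 = 10*0 + 1 = 1.
  i=1: a_1=2, p_1 = 2*10 + 1 = 21, q_1 = 2*1 + 0 = 2.
  i=2: a_2=2, p_2 = 2*21 + 10 = 52, q_2 = 2*2 + 1 = 5.
  i=3: a_3=1, p_3 = 1*52 + 21 = 73, q_3 = 1*5 + 2 = 7.
  i=4: a_4=1, p_4 = 1*73 + 52 = 125, q_4 = 1*7 + 5 = 12.
  i=5: a_5=11, p_5 = 11*125 + 73 = 1448, q_5 = 11*12 + 7 = 139.
  i=6: a_6=11, p_6 = 11*1448 + 125 = 16053, q_6 = 11*139 + 12 = 1541.
  i=7: a_7=12, p_7 = 12*16053 + 1448 = 194084, q_7 = 12*1541 + 139 = 18631.

10/1, 21/2, 52/5, 73/7, 125/12, 1448/139, 16053/1541, 194084/18631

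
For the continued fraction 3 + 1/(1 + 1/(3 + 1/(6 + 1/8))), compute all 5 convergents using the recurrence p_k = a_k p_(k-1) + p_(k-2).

Using the convergent recurrence p_i = a_i*p_{i-1} + p_{i-2}, q_i = a_i*q_{i-1} + q_{i-2} with p_{-2}=0, p_{-1}=1, q_{-2}=1, q_{-1}=0:
  i=0: a_0=3, p_0 = 3*1 + 0 = 3, q_0 = 3*0 + 1 = 1.
  i=1: a_1=1, p_1 = 1*3 + 1 = 4, q_1 = 1*1 + 0 = 1.
  i=2: a_2=3, p_2 = 3*4 + 3 = 15, q_2 = 3*1 + 1 = 4.
  i=3: a_3=6, p_3 = 6*15 + 4 = 94, q_3 = 6*4 + 1 = 25.
  i=4: a_4=8, p_4 = 8*94 + 15 = 767, q_4 = 8*25 + 4 = 204.

3/1, 4/1, 15/4, 94/25, 767/204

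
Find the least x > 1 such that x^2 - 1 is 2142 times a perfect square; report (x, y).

First expand sqrt(2142) as a continued fraction. With x_i = (sqrt(2142) + m_i)/d_i and (m_0, d_0) = (0, 1): a_0 = floor(sqrt(2142)) = 46, since 46^2 = 2116 <= 2142 < 2209 = 47^2.
Iterate m_{i+1} = d_i*a_i - m_i, d_{i+1} = (2142 - m_{i+1}^2)/d_i, a_{i+1} = floor((a_0 + m_{i+1})/d_{i+1}):
  m_1 = 1*46 - 0 = 46, d_1 = (2142 - 46^2)/1 = 26/1 = 26, a_1 = floor((46 + 46)/26) = 3.
  m_2 = 26*3 - 46 = 32, d_2 = (2142 - 32^2)/26 = 1118/26 = 43, a_2 = floor((46 + 32)/43) = 1.
  m_3 = 43*1 - 32 = 11, d_3 = (2142 - 11^2)/43 = 2021/43 = 47, a_3 = floor((46 + 11)/47) = 1.
  m_4 = 47*1 - 11 = 36, d_4 = (2142 - 36^2)/47 = 846/47 = 18, a_4 = floor((46 + 36)/18) = 4.
  m_5 = 18*4 - 36 = 36, d_5 = (2142 - 36^2)/18 = 846/18 = 47, a_5 = floor((46 + 36)/47) = 1.
  m_6 = 47*1 - 36 = 11, d_6 = (2142 - 11^2)/47 = 2021/47 = 43, a_6 = floor((46 + 11)/43) = 1.
  m_7 = 43*1 - 11 = 32, d_7 = (2142 - 32^2)/43 = 1118/43 = 26, a_7 = floor((46 + 32)/26) = 3.
  m_8 = 26*3 - 32 = 46, d_8 = (2142 - 46^2)/26 = 26/26 = 1, a_8 = floor((46 + 46)/1) = 92.
  m_9 = 1*92 - 46 = 46, d_9 = (2142 - 46^2)/1 = 26/1 = 26: (m_9, d_9) = (m_1, d_1) = (46, 26), so from here the quotients repeat a_1, ..., a_8; the period length is 8.
So sqrt(2142) = [46; (3, 1, 1, 4, 1, 1, 3, 92)] with period length k = 8.
k is even, so the fundamental solution of x^2 - 2142y^2 = 1 is (p_{k-1}, q_{k-1}) = (p_7, q_7); compute convergents through index 7.
Convergents (p_i = a_i*p_{i-1} + p_{i-2}, q_i = a_i*q_{i-1} + q_{i-2} with p_{-2}=0, p_{-1}=1, q_{-2}=1, q_{-1}=0):
  i=0: a_0=46, p_0 = 46*1 + 0 = 46, q_0 = 46*0 + 1 = 1.
  i=1: a_1=3, p_1 = 3*46 + 1 = 139, q_1 = 3*1 + 0 = 3.
  i=2: a_2=1, p_2 = 1*139 + 46 = 185, q_2 = 1*3 + 1 = 4.
  i=3: a_3=1, p_3 = 1*185 + 139 = 324, q_3 = 1*4 + 3 = 7.
  i=4: a_4=4, p_4 = 4*324 + 185 = 1481, q_4 = 4*7 + 4 = 32.
  i=5: a_5=1, p_5 = 1*1481 + 324 = 1805, q_5 = 1*32 + 7 = 39.
  i=6: a_6=1, p_6 = 1*1805 + 1481 = 3286, q_6 = 1*39 + 32 = 71.
  i=7: a_7=3, p_7 = 3*3286 + 1805 = 11663, q_7 = 3*71 + 39 = 252.
Check: 11663^2 - 2142*252^2 = 136025569 - 136025568 = 1, so (x, y) = (11663, 252) solves the equation, and by the theorem it is the least positive solution.

(x, y) = (11663, 252)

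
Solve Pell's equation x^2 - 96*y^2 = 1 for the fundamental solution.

(x, y) = (49, 5)

First expand sqrt(96) as a continued fraction. With x_i = (sqrt(96) + m_i)/d_i and (m_0, d_0) = (0, 1): a_0 = floor(sqrt(96)) = 9, since 9^2 = 81 <= 96 < 100 = 10^2.
Iterate m_{i+1} = d_i*a_i - m_i, d_{i+1} = (96 - m_{i+1}^2)/d_i, a_{i+1} = floor((a_0 + m_{i+1})/d_{i+1}):
  m_1 = 1*9 - 0 = 9, d_1 = (96 - 9^2)/1 = 15/1 = 15, a_1 = floor((9 + 9)/15) = 1.
  m_2 = 15*1 - 9 = 6, d_2 = (96 - 6^2)/15 = 60/15 = 4, a_2 = floor((9 + 6)/4) = 3.
  m_3 = 4*3 - 6 = 6, d_3 = (96 - 6^2)/4 = 60/4 = 15, a_3 = floor((9 + 6)/15) = 1.
  m_4 = 15*1 - 6 = 9, d_4 = (96 - 9^2)/15 = 15/15 = 1, a_4 = floor((9 + 9)/1) = 18.
  m_5 = 1*18 - 9 = 9, d_5 = (96 - 9^2)/1 = 15/1 = 15: (m_5, d_5) = (m_1, d_1) = (9, 15), so from here the quotients repeat a_1, ..., a_4; the period length is 4.
So sqrt(96) = [9; (1, 3, 1, 18)] with period length k = 4.
k is even, so the fundamental solution of x^2 - 96y^2 = 1 is (p_{k-1}, q_{k-1}) = (p_3, q_3); compute convergents through index 3.
Convergents (p_i = a_i*p_{i-1} + p_{i-2}, q_i = a_i*q_{i-1} + q_{i-2} with p_{-2}=0, p_{-1}=1, q_{-2}=1, q_{-1}=0):
  i=0: a_0=9, p_0 = 9*1 + 0 = 9, q_0 = 9*0 + 1 = 1.
  i=1: a_1=1, p_1 = 1*9 + 1 = 10, q_1 = 1*1 + 0 = 1.
  i=2: a_2=3, p_2 = 3*10 + 9 = 39, q_2 = 3*1 + 1 = 4.
  i=3: a_3=1, p_3 = 1*39 + 10 = 49, q_3 = 1*4 + 1 = 5.
Check: 49^2 - 96*5^2 = 2401 - 2400 = 1, so (x, y) = (49, 5) solves the equation, and by the theorem it is the least positive solution.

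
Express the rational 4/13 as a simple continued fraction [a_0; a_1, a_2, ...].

[0; 3, 4]

Run the Euclidean algorithm on 4 and 13; the successive quotients are the partial quotients a_0, a_1, ... (each step inverts the fractional part left over by the previous one):
  4 = 0*13 + 4, so a_0 = 0.
  13 = 3*4 + 1, so a_1 = 3.
  4 = 4*1 + 0, so a_2 = 4.
The remainder reaches 0 after 3 divisions, so the expansion has 3 partial quotients, read off in order.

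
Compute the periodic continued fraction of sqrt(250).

Write x_i = (sqrt(250) + m_i)/d_i with (m_0, d_0) = (0, 1). a_0 = floor(sqrt(250)) = 15, since 15^2 = 225 <= 250 < 256 = 16^2.
Iterate m_{i+1} = d_i*a_i - m_i, d_{i+1} = (250 - m_{i+1}^2)/d_i, a_{i+1} = floor((a_0 + m_{i+1})/d_{i+1}):
  m_1 = 1*15 - 0 = 15, d_1 = (250 - 15^2)/1 = 25/1 = 25, a_1 = floor((15 + 15)/25) = 1.
  m_2 = 25*1 - 15 = 10, d_2 = (250 - 10^2)/25 = 150/25 = 6, a_2 = floor((15 + 10)/6) = 4.
  m_3 = 6*4 - 10 = 14, d_3 = (250 - 14^2)/6 = 54/6 = 9, a_3 = floor((15 + 14)/9) = 3.
  m_4 = 9*3 - 14 = 13, d_4 = (250 - 13^2)/9 = 81/9 = 9, a_4 = floor((15 + 13)/9) = 3.
  m_5 = 9*3 - 13 = 14, d_5 = (250 - 14^2)/9 = 54/9 = 6, a_5 = floor((15 + 14)/6) = 4.
  m_6 = 6*4 - 14 = 10, d_6 = (250 - 10^2)/6 = 150/6 = 25, a_6 = floor((15 + 10)/25) = 1.
  m_7 = 25*1 - 10 = 15, d_7 = (250 - 15^2)/25 = 25/25 = 1, a_7 = floor((15 + 15)/1) = 30.
  m_8 = 1*30 - 15 = 15, d_8 = (250 - 15^2)/1 = 25/1 = 25: (m_8, d_8) = (m_1, d_1) = (15, 25), so from here the quotients repeat a_1, ..., a_7; the period length is 7.
Hence the expansion of sqrt(250) is a_0 = 15 followed by the repeating block 1, 4, 3, 3, 4, 1, 30 (period 7).

[15; (1, 4, 3, 3, 4, 1, 30)]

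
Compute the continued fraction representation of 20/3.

Run the Euclidean algorithm on 20 and 3; the successive quotients are the partial quotients a_0, a_1, ... (each step inverts the fractional part left over by the previous one):
  20 = 6*3 + 2, so a_0 = 6.
  3 = 1*2 + 1, so a_1 = 1.
  2 = 2*1 + 0, so a_2 = 2.
The remainder reaches 0 after 3 divisions, so the expansion has 3 partial quotients, read off in order.

[6; 1, 2]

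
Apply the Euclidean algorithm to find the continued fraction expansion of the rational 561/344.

[1; 1, 1, 1, 2, 2, 3, 5]

Run the Euclidean algorithm on 561 and 344; the successive quotients are the partial quotients a_0, a_1, ... (each step inverts the fractional part left over by the previous one):
  561 = 1*344 + 217, so a_0 = 1.
  344 = 1*217 + 127, so a_1 = 1.
  217 = 1*127 + 90, so a_2 = 1.
  127 = 1*90 + 37, so a_3 = 1.
  90 = 2*37 + 16, so a_4 = 2.
  37 = 2*16 + 5, so a_5 = 2.
  16 = 3*5 + 1, so a_6 = 3.
  5 = 5*1 + 0, so a_7 = 5.
The remainder reaches 0 after 8 divisions, so the expansion has 8 partial quotients, read off in order.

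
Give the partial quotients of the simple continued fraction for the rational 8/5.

[1; 1, 1, 2]

Run the Euclidean algorithm on 8 and 5; the successive quotients are the partial quotients a_0, a_1, ... (each step inverts the fractional part left over by the previous one):
  8 = 1*5 + 3, so a_0 = 1.
  5 = 1*3 + 2, so a_1 = 1.
  3 = 1*2 + 1, so a_2 = 1.
  2 = 2*1 + 0, so a_3 = 2.
The remainder reaches 0 after 4 divisions, so the expansion has 4 partial quotients, read off in order.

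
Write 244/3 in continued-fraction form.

[81; 3]

Run the Euclidean algorithm on 244 and 3; the successive quotients are the partial quotients a_0, a_1, ... (each step inverts the fractional part left over by the previous one):
  244 = 81*3 + 1, so a_0 = 81.
  3 = 3*1 + 0, so a_1 = 3.
The remainder reaches 0 after 2 divisions, so the expansion has 2 partial quotients, read off in order.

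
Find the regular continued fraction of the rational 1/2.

Run the Euclidean algorithm on 1 and 2; the successive quotients are the partial quotients a_0, a_1, ... (each step inverts the fractional part left over by the previous one):
  1 = 0*2 + 1, so a_0 = 0.
  2 = 2*1 + 0, so a_1 = 2.
The remainder reaches 0 after 2 divisions, so the expansion has 2 partial quotients, read off in order.

[0; 2]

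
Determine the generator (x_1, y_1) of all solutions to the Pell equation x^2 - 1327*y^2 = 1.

(x, y) = (65024, 1785)

First expand sqrt(1327) as a continued fraction. With x_i = (sqrt(1327) + m_i)/d_i and (m_0, d_0) = (0, 1): a_0 = floor(sqrt(1327)) = 36, since 36^2 = 1296 <= 1327 < 1369 = 37^2.
Iterate m_{i+1} = d_i*a_i - m_i, d_{i+1} = (1327 - m_{i+1}^2)/d_i, a_{i+1} = floor((a_0 + m_{i+1})/d_{i+1}):
  m_1 = 1*36 - 0 = 36, d_1 = (1327 - 36^2)/1 = 31/1 = 31, a_1 = floor((36 + 36)/31) = 2.
  m_2 = 31*2 - 36 = 26, d_2 = (1327 - 26^2)/31 = 651/31 = 21, a_2 = floor((36 + 26)/21) = 2.
  m_3 = 21*2 - 26 = 16, d_3 = (1327 - 16^2)/21 = 1071/21 = 51, a_3 = floor((36 + 16)/51) = 1.
  m_4 = 51*1 - 16 = 35, d_4 = (1327 - 35^2)/51 = 102/51 = 2, a_4 = floor((36 + 35)/2) = 35.
  m_5 = 2*35 - 35 = 35, d_5 = (1327 - 35^2)/2 = 102/2 = 51, a_5 = floor((36 + 35)/51) = 1.
  m_6 = 51*1 - 35 = 16, d_6 = (1327 - 16^2)/51 = 1071/51 = 21, a_6 = floor((36 + 16)/21) = 2.
  m_7 = 21*2 - 16 = 26, d_7 = (1327 - 26^2)/21 = 651/21 = 31, a_7 = floor((36 + 26)/31) = 2.
  m_8 = 31*2 - 26 = 36, d_8 = (1327 - 36^2)/31 = 31/31 = 1, a_8 = floor((36 + 36)/1) = 72.
  m_9 = 1*72 - 36 = 36, d_9 = (1327 - 36^2)/1 = 31/1 = 31: (m_9, d_9) = (m_1, d_1) = (36, 31), so from here the quotients repeat a_1, ..., a_8; the period length is 8.
So sqrt(1327) = [36; (2, 2, 1, 35, 1, 2, 2, 72)] with period length k = 8.
k is even, so the fundamental solution of x^2 - 1327y^2 = 1 is (p_{k-1}, q_{k-1}) = (p_7, q_7); compute convergents through index 7.
Convergents (p_i = a_i*p_{i-1} + p_{i-2}, q_i = a_i*q_{i-1} + q_{i-2} with p_{-2}=0, p_{-1}=1, q_{-2}=1, q_{-1}=0):
  i=0: a_0=36, p_0 = 36*1 + 0 = 36, q_0 = 36*0 + 1 = 1.
  i=1: a_1=2, p_1 = 2*36 + 1 = 73, q_1 = 2*1 + 0 = 2.
  i=2: a_2=2, p_2 = 2*73 + 36 = 182, q_2 = 2*2 + 1 = 5.
  i=3: a_3=1, p_3 = 1*182 + 73 = 255, q_3 = 1*5 + 2 = 7.
  i=4: a_4=35, p_4 = 35*255 + 182 = 9107, q_4 = 35*7 + 5 = 250.
  i=5: a_5=1, p_5 = 1*9107 + 255 = 9362, q_5 = 1*250 + 7 = 257.
  i=6: a_6=2, p_6 = 2*9362 + 9107 = 27831, q_6 = 2*257 + 250 = 764.
  i=7: a_7=2, p_7 = 2*27831 + 9362 = 65024, q_7 = 2*764 + 257 = 1785.
Check: 65024^2 - 1327*1785^2 = 4228120576 - 4228120575 = 1, so (x, y) = (65024, 1785) solves the equation, and by the theorem it is the least positive solution.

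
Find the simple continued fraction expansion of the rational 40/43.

[0; 1, 13, 3]

Run the Euclidean algorithm on 40 and 43; the successive quotients are the partial quotients a_0, a_1, ... (each step inverts the fractional part left over by the previous one):
  40 = 0*43 + 40, so a_0 = 0.
  43 = 1*40 + 3, so a_1 = 1.
  40 = 13*3 + 1, so a_2 = 13.
  3 = 3*1 + 0, so a_3 = 3.
The remainder reaches 0 after 4 divisions, so the expansion has 4 partial quotients, read off in order.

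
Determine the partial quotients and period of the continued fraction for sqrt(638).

Write x_i = (sqrt(638) + m_i)/d_i with (m_0, d_0) = (0, 1). a_0 = floor(sqrt(638)) = 25, since 25^2 = 625 <= 638 < 676 = 26^2.
Iterate m_{i+1} = d_i*a_i - m_i, d_{i+1} = (638 - m_{i+1}^2)/d_i, a_{i+1} = floor((a_0 + m_{i+1})/d_{i+1}):
  m_1 = 1*25 - 0 = 25, d_1 = (638 - 25^2)/1 = 13/1 = 13, a_1 = floor((25 + 25)/13) = 3.
  m_2 = 13*3 - 25 = 14, d_2 = (638 - 14^2)/13 = 442/13 = 34, a_2 = floor((25 + 14)/34) = 1.
  m_3 = 34*1 - 14 = 20, d_3 = (638 - 20^2)/34 = 238/34 = 7, a_3 = floor((25 + 20)/7) = 6.
  m_4 = 7*6 - 20 = 22, d_4 = (638 - 22^2)/7 = 154/7 = 22, a_4 = floor((25 + 22)/22) = 2.
  m_5 = 22*2 - 22 = 22, d_5 = (638 - 22^2)/22 = 154/22 = 7, a_5 = floor((25 + 22)/7) = 6.
  m_6 = 7*6 - 22 = 20, d_6 = (638 - 20^2)/7 = 238/7 = 34, a_6 = floor((25 + 20)/34) = 1.
  m_7 = 34*1 - 20 = 14, d_7 = (638 - 14^2)/34 = 442/34 = 13, a_7 = floor((25 + 14)/13) = 3.
  m_8 = 13*3 - 14 = 25, d_8 = (638 - 25^2)/13 = 13/13 = 1, a_8 = floor((25 + 25)/1) = 50.
  m_9 = 1*50 - 25 = 25, d_9 = (638 - 25^2)/1 = 13/1 = 13: (m_9, d_9) = (m_1, d_1) = (25, 13), so from here the quotients repeat a_1, ..., a_8; the period length is 8.
Hence the expansion of sqrt(638) is a_0 = 25 followed by the repeating block 3, 1, 6, 2, 6, 1, 3, 50 (period 8).

[25; (3, 1, 6, 2, 6, 1, 3, 50)]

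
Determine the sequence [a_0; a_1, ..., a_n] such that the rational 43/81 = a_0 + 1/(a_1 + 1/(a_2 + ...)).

Run the Euclidean algorithm on 43 and 81; the successive quotients are the partial quotients a_0, a_1, ... (each step inverts the fractional part left over by the previous one):
  43 = 0*81 + 43, so a_0 = 0.
  81 = 1*43 + 38, so a_1 = 1.
  43 = 1*38 + 5, so a_2 = 1.
  38 = 7*5 + 3, so a_3 = 7.
  5 = 1*3 + 2, so a_4 = 1.
  3 = 1*2 + 1, so a_5 = 1.
  2 = 2*1 + 0, so a_6 = 2.
The remainder reaches 0 after 7 divisions, so the expansion has 7 partial quotients, read off in order.

[0; 1, 1, 7, 1, 1, 2]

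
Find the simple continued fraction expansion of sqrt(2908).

Write x_i = (sqrt(2908) + m_i)/d_i with (m_0, d_0) = (0, 1). a_0 = floor(sqrt(2908)) = 53, since 53^2 = 2809 <= 2908 < 2916 = 54^2.
Iterate m_{i+1} = d_i*a_i - m_i, d_{i+1} = (2908 - m_{i+1}^2)/d_i, a_{i+1} = floor((a_0 + m_{i+1})/d_{i+1}):
  m_1 = 1*53 - 0 = 53, d_1 = (2908 - 53^2)/1 = 99/1 = 99, a_1 = floor((53 + 53)/99) = 1.
  m_2 = 99*1 - 53 = 46, d_2 = (2908 - 46^2)/99 = 792/99 = 8, a_2 = floor((53 + 46)/8) = 12.
  m_3 = 8*12 - 46 = 50, d_3 = (2908 - 50^2)/8 = 408/8 = 51, a_3 = floor((53 + 50)/51) = 2.
  m_4 = 51*2 - 50 = 52, d_4 = (2908 - 52^2)/51 = 204/51 = 4, a_4 = floor((53 + 52)/4) = 26.
  m_5 = 4*26 - 52 = 52, d_5 = (2908 - 52^2)/4 = 204/4 = 51, a_5 = floor((53 + 52)/51) = 2.
  m_6 = 51*2 - 52 = 50, d_6 = (2908 - 50^2)/51 = 408/51 = 8, a_6 = floor((53 + 50)/8) = 12.
  m_7 = 8*12 - 50 = 46, d_7 = (2908 - 46^2)/8 = 792/8 = 99, a_7 = floor((53 + 46)/99) = 1.
  m_8 = 99*1 - 46 = 53, d_8 = (2908 - 53^2)/99 = 99/99 = 1, a_8 = floor((53 + 53)/1) = 106.
  m_9 = 1*106 - 53 = 53, d_9 = (2908 - 53^2)/1 = 99/1 = 99: (m_9, d_9) = (m_1, d_1) = (53, 99), so from here the quotients repeat a_1, ..., a_8; the period length is 8.
Hence the expansion of sqrt(2908) is a_0 = 53 followed by the repeating block 1, 12, 2, 26, 2, 12, 1, 106 (period 8).

[53; (1, 12, 2, 26, 2, 12, 1, 106)]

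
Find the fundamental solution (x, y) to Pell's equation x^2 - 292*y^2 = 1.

First expand sqrt(292) as a continued fraction. With x_i = (sqrt(292) + m_i)/d_i and (m_0, d_0) = (0, 1): a_0 = floor(sqrt(292)) = 17, since 17^2 = 289 <= 292 < 324 = 18^2.
Iterate m_{i+1} = d_i*a_i - m_i, d_{i+1} = (292 - m_{i+1}^2)/d_i, a_{i+1} = floor((a_0 + m_{i+1})/d_{i+1}):
  m_1 = 1*17 - 0 = 17, d_1 = (292 - 17^2)/1 = 3/1 = 3, a_1 = floor((17 + 17)/3) = 11.
  m_2 = 3*11 - 17 = 16, d_2 = (292 - 16^2)/3 = 36/3 = 12, a_2 = floor((17 + 16)/12) = 2.
  m_3 = 12*2 - 16 = 8, d_3 = (292 - 8^2)/12 = 228/12 = 19, a_3 = floor((17 + 8)/19) = 1.
  m_4 = 19*1 - 8 = 11, d_4 = (292 - 11^2)/19 = 171/19 = 9, a_4 = floor((17 + 11)/9) = 3.
  m_5 = 9*3 - 11 = 16, d_5 = (292 - 16^2)/9 = 36/9 = 4, a_5 = floor((17 + 16)/4) = 8.
  m_6 = 4*8 - 16 = 16, d_6 = (292 - 16^2)/4 = 36/4 = 9, a_6 = floor((17 + 16)/9) = 3.
  m_7 = 9*3 - 16 = 11, d_7 = (292 - 11^2)/9 = 171/9 = 19, a_7 = floor((17 + 11)/19) = 1.
  m_8 = 19*1 - 11 = 8, d_8 = (292 - 8^2)/19 = 228/19 = 12, a_8 = floor((17 + 8)/12) = 2.
  m_9 = 12*2 - 8 = 16, d_9 = (292 - 16^2)/12 = 36/12 = 3, a_9 = floor((17 + 16)/3) = 11.
  m_10 = 3*11 - 16 = 17, d_10 = (292 - 17^2)/3 = 3/3 = 1, a_10 = floor((17 + 17)/1) = 34.
  m_11 = 1*34 - 17 = 17, d_11 = (292 - 17^2)/1 = 3/1 = 3: (m_11, d_11) = (m_1, d_1) = (17, 3), so from here the quotients repeat a_1, ..., a_10; the period length is 10.
So sqrt(292) = [17; (11, 2, 1, 3, 8, 3, 1, 2, 11, 34)] with period length k = 10.
k is even, so the fundamental solution of x^2 - 292y^2 = 1 is (p_{k-1}, q_{k-1}) = (p_9, q_9); compute convergents through index 9.
Convergents (p_i = a_i*p_{i-1} + p_{i-2}, q_i = a_i*q_{i-1} + q_{i-2} with p_{-2}=0, p_{-1}=1, q_{-2}=1, q_{-1}=0):
  i=0: a_0=17, p_0 = 17*1 + 0 = 17, q_0 = 17*0 + 1 = 1.
  i=1: a_1=11, p_1 = 11*17 + 1 = 188, q_1 = 11*1 + 0 = 11.
  i=2: a_2=2, p_2 = 2*188 + 17 = 393, q_2 = 2*11 + 1 = 23.
  i=3: a_3=1, p_3 = 1*393 + 188 = 581, q_3 = 1*23 + 11 = 34.
  i=4: a_4=3, p_4 = 3*581 + 393 = 2136, q_4 = 3*34 + 23 = 125.
  i=5: a_5=8, p_5 = 8*2136 + 581 = 17669, q_5 = 8*125 + 34 = 1034.
  i=6: a_6=3, p_6 = 3*17669 + 2136 = 55143, q_6 = 3*1034 + 125 = 3227.
  i=7: a_7=1, p_7 = 1*55143 + 17669 = 72812, q_7 = 1*3227 + 1034 = 4261.
  i=8: a_8=2, p_8 = 2*72812 + 55143 = 200767, q_8 = 2*4261 + 3227 = 11749.
  i=9: a_9=11, p_9 = 11*200767 + 72812 = 2281249, q_9 = 11*11749 + 4261 = 133500.
Check: 2281249^2 - 292*133500^2 = 5204097000001 - 5204097000000 = 1, so (x, y) = (2281249, 133500) solves the equation, and by the theorem it is the least positive solution.

(x, y) = (2281249, 133500)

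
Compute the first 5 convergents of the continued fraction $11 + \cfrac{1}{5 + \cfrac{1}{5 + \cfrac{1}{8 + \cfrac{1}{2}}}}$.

Using the convergent recurrence p_i = a_i*p_{i-1} + p_{i-2}, q_i = a_i*q_{i-1} + q_{i-2} with p_{-2}=0, p_{-1}=1, q_{-2}=1, q_{-1}=0:
  i=0: a_0=11, p_0 = 11*1 + 0 = 11, q_0 = 11*0 + 1 = 1.
  i=1: a_1=5, p_1 = 5*11 + 1 = 56, q_1 = 5*1 + 0 = 5.
  i=2: a_2=5, p_2 = 5*56 + 11 = 291, q_2 = 5*5 + 1 = 26.
  i=3: a_3=8, p_3 = 8*291 + 56 = 2384, q_3 = 8*26 + 5 = 213.
  i=4: a_4=2, p_4 = 2*2384 + 291 = 5059, q_4 = 2*213 + 26 = 452.

11/1, 56/5, 291/26, 2384/213, 5059/452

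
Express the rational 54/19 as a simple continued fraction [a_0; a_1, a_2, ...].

[2; 1, 5, 3]

Run the Euclidean algorithm on 54 and 19; the successive quotients are the partial quotients a_0, a_1, ... (each step inverts the fractional part left over by the previous one):
  54 = 2*19 + 16, so a_0 = 2.
  19 = 1*16 + 3, so a_1 = 1.
  16 = 5*3 + 1, so a_2 = 5.
  3 = 3*1 + 0, so a_3 = 3.
The remainder reaches 0 after 4 divisions, so the expansion has 4 partial quotients, read off in order.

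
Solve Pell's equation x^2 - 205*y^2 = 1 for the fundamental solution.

(x, y) = (39689, 2772)

First expand sqrt(205) as a continued fraction. With x_i = (sqrt(205) + m_i)/d_i and (m_0, d_0) = (0, 1): a_0 = floor(sqrt(205)) = 14, since 14^2 = 196 <= 205 < 225 = 15^2.
Iterate m_{i+1} = d_i*a_i - m_i, d_{i+1} = (205 - m_{i+1}^2)/d_i, a_{i+1} = floor((a_0 + m_{i+1})/d_{i+1}):
  m_1 = 1*14 - 0 = 14, d_1 = (205 - 14^2)/1 = 9/1 = 9, a_1 = floor((14 + 14)/9) = 3.
  m_2 = 9*3 - 14 = 13, d_2 = (205 - 13^2)/9 = 36/9 = 4, a_2 = floor((14 + 13)/4) = 6.
  m_3 = 4*6 - 13 = 11, d_3 = (205 - 11^2)/4 = 84/4 = 21, a_3 = floor((14 + 11)/21) = 1.
  m_4 = 21*1 - 11 = 10, d_4 = (205 - 10^2)/21 = 105/21 = 5, a_4 = floor((14 + 10)/5) = 4.
  m_5 = 5*4 - 10 = 10, d_5 = (205 - 10^2)/5 = 105/5 = 21, a_5 = floor((14 + 10)/21) = 1.
  m_6 = 21*1 - 10 = 11, d_6 = (205 - 11^2)/21 = 84/21 = 4, a_6 = floor((14 + 11)/4) = 6.
  m_7 = 4*6 - 11 = 13, d_7 = (205 - 13^2)/4 = 36/4 = 9, a_7 = floor((14 + 13)/9) = 3.
  m_8 = 9*3 - 13 = 14, d_8 = (205 - 14^2)/9 = 9/9 = 1, a_8 = floor((14 + 14)/1) = 28.
  m_9 = 1*28 - 14 = 14, d_9 = (205 - 14^2)/1 = 9/1 = 9: (m_9, d_9) = (m_1, d_1) = (14, 9), so from here the quotients repeat a_1, ..., a_8; the period length is 8.
So sqrt(205) = [14; (3, 6, 1, 4, 1, 6, 3, 28)] with period length k = 8.
k is even, so the fundamental solution of x^2 - 205y^2 = 1 is (p_{k-1}, q_{k-1}) = (p_7, q_7); compute convergents through index 7.
Convergents (p_i = a_i*p_{i-1} + p_{i-2}, q_i = a_i*q_{i-1} + q_{i-2} with p_{-2}=0, p_{-1}=1, q_{-2}=1, q_{-1}=0):
  i=0: a_0=14, p_0 = 14*1 + 0 = 14, q_0 = 14*0 + 1 = 1.
  i=1: a_1=3, p_1 = 3*14 + 1 = 43, q_1 = 3*1 + 0 = 3.
  i=2: a_2=6, p_2 = 6*43 + 14 = 272, q_2 = 6*3 + 1 = 19.
  i=3: a_3=1, p_3 = 1*272 + 43 = 315, q_3 = 1*19 + 3 = 22.
  i=4: a_4=4, p_4 = 4*315 + 272 = 1532, q_4 = 4*22 + 19 = 107.
  i=5: a_5=1, p_5 = 1*1532 + 315 = 1847, q_5 = 1*107 + 22 = 129.
  i=6: a_6=6, p_6 = 6*1847 + 1532 = 12614, q_6 = 6*129 + 107 = 881.
  i=7: a_7=3, p_7 = 3*12614 + 1847 = 39689, q_7 = 3*881 + 129 = 2772.
Check: 39689^2 - 205*2772^2 = 1575216721 - 1575216720 = 1, so (x, y) = (39689, 2772) solves the equation, and by the theorem it is the least positive solution.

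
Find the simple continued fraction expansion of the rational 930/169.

[5; 1, 1, 84]

Run the Euclidean algorithm on 930 and 169; the successive quotients are the partial quotients a_0, a_1, ... (each step inverts the fractional part left over by the previous one):
  930 = 5*169 + 85, so a_0 = 5.
  169 = 1*85 + 84, so a_1 = 1.
  85 = 1*84 + 1, so a_2 = 1.
  84 = 84*1 + 0, so a_3 = 84.
The remainder reaches 0 after 4 divisions, so the expansion has 4 partial quotients, read off in order.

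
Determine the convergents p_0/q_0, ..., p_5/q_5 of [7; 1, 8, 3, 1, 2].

Using the convergent recurrence p_i = a_i*p_{i-1} + p_{i-2}, q_i = a_i*q_{i-1} + q_{i-2} with p_{-2}=0, p_{-1}=1, q_{-2}=1, q_{-1}=0:
  i=0: a_0=7, p_0 = 7*1 + 0 = 7, q_0 = 7*0 + 1 = 1.
  i=1: a_1=1, p_1 = 1*7 + 1 = 8, q_1 = 1*1 + 0 = 1.
  i=2: a_2=8, p_2 = 8*8 + 7 = 71, q_2 = 8*1 + 1 = 9.
  i=3: a_3=3, p_3 = 3*71 + 8 = 221, q_3 = 3*9 + 1 = 28.
  i=4: a_4=1, p_4 = 1*221 + 71 = 292, q_4 = 1*28 + 9 = 37.
  i=5: a_5=2, p_5 = 2*292 + 221 = 805, q_5 = 2*37 + 28 = 102.

7/1, 8/1, 71/9, 221/28, 292/37, 805/102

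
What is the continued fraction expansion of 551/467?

Run the Euclidean algorithm on 551 and 467; the successive quotients are the partial quotients a_0, a_1, ... (each step inverts the fractional part left over by the previous one):
  551 = 1*467 + 84, so a_0 = 1.
  467 = 5*84 + 47, so a_1 = 5.
  84 = 1*47 + 37, so a_2 = 1.
  47 = 1*37 + 10, so a_3 = 1.
  37 = 3*10 + 7, so a_4 = 3.
  10 = 1*7 + 3, so a_5 = 1.
  7 = 2*3 + 1, so a_6 = 2.
  3 = 3*1 + 0, so a_7 = 3.
The remainder reaches 0 after 8 divisions, so the expansion has 8 partial quotients, read off in order.

[1; 5, 1, 1, 3, 1, 2, 3]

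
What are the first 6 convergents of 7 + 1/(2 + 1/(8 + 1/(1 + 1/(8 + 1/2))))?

7/1, 15/2, 127/17, 142/19, 1263/169, 2668/357

Using the convergent recurrence p_i = a_i*p_{i-1} + p_{i-2}, q_i = a_i*q_{i-1} + q_{i-2} with p_{-2}=0, p_{-1}=1, q_{-2}=1, q_{-1}=0:
  i=0: a_0=7, p_0 = 7*1 + 0 = 7, q_0 = 7*0 + 1 = 1.
  i=1: a_1=2, p_1 = 2*7 + 1 = 15, q_1 = 2*1 + 0 = 2.
  i=2: a_2=8, p_2 = 8*15 + 7 = 127, q_2 = 8*2 + 1 = 17.
  i=3: a_3=1, p_3 = 1*127 + 15 = 142, q_3 = 1*17 + 2 = 19.
  i=4: a_4=8, p_4 = 8*142 + 127 = 1263, q_4 = 8*19 + 17 = 169.
  i=5: a_5=2, p_5 = 2*1263 + 142 = 2668, q_5 = 2*169 + 19 = 357.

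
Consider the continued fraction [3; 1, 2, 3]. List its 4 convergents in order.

3/1, 4/1, 11/3, 37/10

Using the convergent recurrence p_i = a_i*p_{i-1} + p_{i-2}, q_i = a_i*q_{i-1} + q_{i-2} with p_{-2}=0, p_{-1}=1, q_{-2}=1, q_{-1}=0:
  i=0: a_0=3, p_0 = 3*1 + 0 = 3, q_0 = 3*0 + 1 = 1.
  i=1: a_1=1, p_1 = 1*3 + 1 = 4, q_1 = 1*1 + 0 = 1.
  i=2: a_2=2, p_2 = 2*4 + 3 = 11, q_2 = 2*1 + 1 = 3.
  i=3: a_3=3, p_3 = 3*11 + 4 = 37, q_3 = 3*3 + 1 = 10.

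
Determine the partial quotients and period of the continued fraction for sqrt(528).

[22; (1, 44)]

Write x_i = (sqrt(528) + m_i)/d_i with (m_0, d_0) = (0, 1). a_0 = floor(sqrt(528)) = 22, since 22^2 = 484 <= 528 < 529 = 23^2.
Iterate m_{i+1} = d_i*a_i - m_i, d_{i+1} = (528 - m_{i+1}^2)/d_i, a_{i+1} = floor((a_0 + m_{i+1})/d_{i+1}):
  m_1 = 1*22 - 0 = 22, d_1 = (528 - 22^2)/1 = 44/1 = 44, a_1 = floor((22 + 22)/44) = 1.
  m_2 = 44*1 - 22 = 22, d_2 = (528 - 22^2)/44 = 44/44 = 1, a_2 = floor((22 + 22)/1) = 44.
  m_3 = 1*44 - 22 = 22, d_3 = (528 - 22^2)/1 = 44/1 = 44: (m_3, d_3) = (m_1, d_1) = (22, 44), so from here the quotients repeat a_1, a_2; the period length is 2.
Hence the expansion of sqrt(528) is a_0 = 22 followed by the repeating block 1, 44 (period 2).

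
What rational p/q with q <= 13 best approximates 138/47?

Expand x = 138/47 as a continued fraction with the Euclidean algorithm:
  138 = 2*47 + 44, so a_0 = 2.
  47 = 1*44 + 3, so a_1 = 1.
  44 = 14*3 + 2, so a_2 = 14.
  3 = 1*2 + 1, so a_3 = 1.
  2 = 2*1 + 0, so a_4 = 2.
so x = [2; 1, 14, 1, 2].
Convergents (p_i = a_i*p_{i-1} + p_{i-2}, q_i = a_i*q_{i-1} + q_{i-2} with p_{-2}=0, p_{-1}=1, q_{-2}=1, q_{-1}=0), until the denominator exceeds 13:
  i=0: a_0=2, p_0 = 2*1 + 0 = 2, q_0 = 2*0 + 1 = 1.
  i=1: a_1=1, p_1 = 1*2 + 1 = 3, q_1 = 1*1 + 0 = 1.
  i=2: a_2=14, p_2 = 14*3 + 2 = 44, q_2 = 14*1 + 1 = 15.
q_2 = 15 > 13, so the last convergent with denominator <= 13 is p_1/q_1 = 3/1.
The closest fraction with denominator <= 13 is either p_1/q_1 or the intermediate fraction (k*p_1 + p_0)/(k*q_1 + q_0) with the largest k >= 1 whose denominator stays <= 13; these approach x as k grows, and every other convergent or intermediate fraction in range is farther away.
Largest k: floor((13 - q_0)/q_1) = floor((13 - 1)/1) = 12.
That gives (12*3 + 2)/(12*1 + 1) = 38/13.
Compare the errors: |x - 3/1| = |138*1 - 3*47|/(47*1) = 3/47, and |x - 38/13| = |138*13 - 38*47|/(47*13) = 8/611.
Cross-multiplying, 8*47 = 376 < 1833 = 3*611, so 8/611 is smaller: the intermediate fraction 38/13 is closer to x than 3/1.

38/13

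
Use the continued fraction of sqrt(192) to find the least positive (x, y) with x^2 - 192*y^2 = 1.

(x, y) = (97, 7)

First expand sqrt(192) as a continued fraction. With x_i = (sqrt(192) + m_i)/d_i and (m_0, d_0) = (0, 1): a_0 = floor(sqrt(192)) = 13, since 13^2 = 169 <= 192 < 196 = 14^2.
Iterate m_{i+1} = d_i*a_i - m_i, d_{i+1} = (192 - m_{i+1}^2)/d_i, a_{i+1} = floor((a_0 + m_{i+1})/d_{i+1}):
  m_1 = 1*13 - 0 = 13, d_1 = (192 - 13^2)/1 = 23/1 = 23, a_1 = floor((13 + 13)/23) = 1.
  m_2 = 23*1 - 13 = 10, d_2 = (192 - 10^2)/23 = 92/23 = 4, a_2 = floor((13 + 10)/4) = 5.
  m_3 = 4*5 - 10 = 10, d_3 = (192 - 10^2)/4 = 92/4 = 23, a_3 = floor((13 + 10)/23) = 1.
  m_4 = 23*1 - 10 = 13, d_4 = (192 - 13^2)/23 = 23/23 = 1, a_4 = floor((13 + 13)/1) = 26.
  m_5 = 1*26 - 13 = 13, d_5 = (192 - 13^2)/1 = 23/1 = 23: (m_5, d_5) = (m_1, d_1) = (13, 23), so from here the quotients repeat a_1, ..., a_4; the period length is 4.
So sqrt(192) = [13; (1, 5, 1, 26)] with period length k = 4.
k is even, so the fundamental solution of x^2 - 192y^2 = 1 is (p_{k-1}, q_{k-1}) = (p_3, q_3); compute convergents through index 3.
Convergents (p_i = a_i*p_{i-1} + p_{i-2}, q_i = a_i*q_{i-1} + q_{i-2} with p_{-2}=0, p_{-1}=1, q_{-2}=1, q_{-1}=0):
  i=0: a_0=13, p_0 = 13*1 + 0 = 13, q_0 = 13*0 + 1 = 1.
  i=1: a_1=1, p_1 = 1*13 + 1 = 14, q_1 = 1*1 + 0 = 1.
  i=2: a_2=5, p_2 = 5*14 + 13 = 83, q_2 = 5*1 + 1 = 6.
  i=3: a_3=1, p_3 = 1*83 + 14 = 97, q_3 = 1*6 + 1 = 7.
Check: 97^2 - 192*7^2 = 9409 - 9408 = 1, so (x, y) = (97, 7) solves the equation, and by the theorem it is the least positive solution.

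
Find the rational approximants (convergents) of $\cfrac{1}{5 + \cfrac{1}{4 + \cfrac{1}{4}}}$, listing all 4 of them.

0/1, 1/5, 4/21, 17/89

Using the convergent recurrence p_i = a_i*p_{i-1} + p_{i-2}, q_i = a_i*q_{i-1} + q_{i-2} with p_{-2}=0, p_{-1}=1, q_{-2}=1, q_{-1}=0:
  i=0: a_0=0, p_0 = 0*1 + 0 = 0, q_0 = 0*0 + 1 = 1.
  i=1: a_1=5, p_1 = 5*0 + 1 = 1, q_1 = 5*1 + 0 = 5.
  i=2: a_2=4, p_2 = 4*1 + 0 = 4, q_2 = 4*5 + 1 = 21.
  i=3: a_3=4, p_3 = 4*4 + 1 = 17, q_3 = 4*21 + 5 = 89.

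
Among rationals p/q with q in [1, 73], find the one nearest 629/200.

Expand x = 629/200 as a continued fraction with the Euclidean algorithm:
  629 = 3*200 + 29, so a_0 = 3.
  200 = 6*29 + 26, so a_1 = 6.
  29 = 1*26 + 3, so a_2 = 1.
  26 = 8*3 + 2, so a_3 = 8.
  3 = 1*2 + 1, so a_4 = 1.
  2 = 2*1 + 0, so a_5 = 2.
so x = [3; 6, 1, 8, 1, 2].
Convergents (p_i = a_i*p_{i-1} + p_{i-2}, q_i = a_i*q_{i-1} + q_{i-2} with p_{-2}=0, p_{-1}=1, q_{-2}=1, q_{-1}=0), until the denominator exceeds 73:
  i=0: a_0=3, p_0 = 3*1 + 0 = 3, q_0 = 3*0 + 1 = 1.
  i=1: a_1=6, p_1 = 6*3 + 1 = 19, q_1 = 6*1 + 0 = 6.
  i=2: a_2=1, p_2 = 1*19 + 3 = 22, q_2 = 1*6 + 1 = 7.
  i=3: a_3=8, p_3 = 8*22 + 19 = 195, q_3 = 8*7 + 6 = 62.
  i=4: a_4=1, p_4 = 1*195 + 22 = 217, q_4 = 1*62 + 7 = 69.
  i=5: a_5=2, p_5 = 2*217 + 195 = 629, q_5 = 2*69 + 62 = 200.
q_5 = 200 > 73, so the last convergent with denominator <= 73 is p_4/q_4 = 217/69.
The closest fraction with denominator <= 73 is either p_4/q_4 or the intermediate fraction (k*p_4 + p_3)/(k*q_4 + q_3) with the largest k >= 1 whose denominator stays <= 73; these approach x as k grows, and every other convergent or intermediate fraction in range is farther away.
Largest k: floor((73 - q_3)/q_4) = floor((73 - 62)/69) = 0.
Since k = 0, no intermediate fraction beyond p_4/q_4 has denominator <= 73, so the convergent 217/69 is the closest (its error is |629*69 - 217*200|/(200*69) = 1/13800).

217/69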